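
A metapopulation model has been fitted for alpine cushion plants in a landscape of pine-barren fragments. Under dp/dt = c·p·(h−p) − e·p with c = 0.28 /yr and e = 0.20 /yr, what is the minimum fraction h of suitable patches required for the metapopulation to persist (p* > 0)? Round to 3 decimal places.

0.714

p* = h − e/c is positive only when h > e/c.
h_min = e/c = 0.20/0.28 = 0.7143.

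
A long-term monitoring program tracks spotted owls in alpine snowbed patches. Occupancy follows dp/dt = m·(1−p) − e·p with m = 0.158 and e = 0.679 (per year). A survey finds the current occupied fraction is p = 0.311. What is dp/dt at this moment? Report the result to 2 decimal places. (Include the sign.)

Colonization term: m·(1−p) = 0.158×0.6890 = 0.10886.
Extinction term: e·p = 0.21117.
dp/dt = 0.10886 − 0.21117 = -0.10231.

-0.10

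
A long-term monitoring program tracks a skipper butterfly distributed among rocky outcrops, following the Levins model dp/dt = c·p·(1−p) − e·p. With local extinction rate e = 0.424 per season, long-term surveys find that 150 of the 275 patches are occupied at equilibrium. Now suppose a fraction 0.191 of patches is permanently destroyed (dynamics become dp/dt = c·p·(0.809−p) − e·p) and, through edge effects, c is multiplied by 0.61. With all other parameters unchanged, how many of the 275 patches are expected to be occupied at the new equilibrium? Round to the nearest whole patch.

Observed p* = 150/275 = 0.54545.
Balance c(1−p*) = e gives c = e/(1 − 0.54545) = 0.424/0.45455 = 0.93279.
New p* = 0.809 − e/c = 0.809 − 0.42400/0.56900 = 0.06383.
Expected occupied = 275 × 0.06383 = 17.55 ≈ 18.

18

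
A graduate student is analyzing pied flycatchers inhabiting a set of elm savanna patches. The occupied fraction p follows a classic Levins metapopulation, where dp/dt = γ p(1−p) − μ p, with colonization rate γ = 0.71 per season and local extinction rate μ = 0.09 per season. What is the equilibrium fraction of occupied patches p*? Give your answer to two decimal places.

At equilibrium, colonization balances extinction: γ·p*·(1−p*) = μ·p*.
So p* = 1 − μ/γ = 1 − 0.09/0.71 = 1 − 0.1268 = 0.8732.

0.87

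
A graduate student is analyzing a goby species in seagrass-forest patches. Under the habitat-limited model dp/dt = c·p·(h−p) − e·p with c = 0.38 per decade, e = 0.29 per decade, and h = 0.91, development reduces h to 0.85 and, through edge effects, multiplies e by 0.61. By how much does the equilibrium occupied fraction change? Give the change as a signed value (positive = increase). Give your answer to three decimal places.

0.238

Before: p* = h − e/c = 0.91 − 0.29/0.38 = 0.91 − 0.7632 = 0.1468.
After: c = 0.38, e = 0.1769, h = 0.85; p* = 0.85 − 0.1769/0.38 = 0.3845.
Δp* = 0.3845 − 0.1468 = +0.2376.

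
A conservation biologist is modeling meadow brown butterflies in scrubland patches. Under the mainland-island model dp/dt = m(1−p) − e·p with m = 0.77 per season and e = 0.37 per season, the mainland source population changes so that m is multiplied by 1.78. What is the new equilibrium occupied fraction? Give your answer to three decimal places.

0.787

Before: p* = 0.77/(0.77+0.37) = 0.6754.
After: m = 1.3706, e = 0.37; p* = 1.3706/1.7406 = 0.7874.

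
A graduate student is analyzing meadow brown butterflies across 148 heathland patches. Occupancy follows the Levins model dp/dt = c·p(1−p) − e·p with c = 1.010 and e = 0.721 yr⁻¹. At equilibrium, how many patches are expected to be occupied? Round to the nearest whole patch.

42

p* = 1 − e/c = 1 − 0.721/1.010 = 0.2861.
Expected occupied patches = N × p* = 148 × 0.2861 = 42.35 ≈ 42.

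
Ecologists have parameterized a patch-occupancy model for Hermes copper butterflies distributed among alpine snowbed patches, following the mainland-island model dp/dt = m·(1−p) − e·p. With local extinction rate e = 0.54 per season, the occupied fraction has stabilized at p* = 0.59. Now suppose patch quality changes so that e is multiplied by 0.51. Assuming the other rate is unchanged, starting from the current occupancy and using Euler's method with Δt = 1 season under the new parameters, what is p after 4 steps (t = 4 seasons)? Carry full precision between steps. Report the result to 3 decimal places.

0.738

Balance m(1−p*) = e·p* gives m = e·p*/(1−p*) = 0.54×0.59000/0.41000 = 0.77707.
Starting from p₀ = 0.59000; update p ← p + (dp/dt)·Δt with the new parameters.
step 1: Δp = +0.15611, p = 0.74611
step 2: Δp = -0.00819, p = 0.73792
step 3: Δp = +0.00043, p = 0.73835
step 4: Δp = -0.00002, p = 0.73833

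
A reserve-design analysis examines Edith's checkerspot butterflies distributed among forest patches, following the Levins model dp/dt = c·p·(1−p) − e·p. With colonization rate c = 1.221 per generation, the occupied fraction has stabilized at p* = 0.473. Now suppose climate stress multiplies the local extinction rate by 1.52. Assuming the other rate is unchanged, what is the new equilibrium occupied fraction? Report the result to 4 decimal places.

Balance c(1−p*) = e gives e = 1.221×(1 − 0.47300) = 0.64347.
New p* = 1 − e/c = 1 − 0.97807/1.22100 = 0.19896.

0.1990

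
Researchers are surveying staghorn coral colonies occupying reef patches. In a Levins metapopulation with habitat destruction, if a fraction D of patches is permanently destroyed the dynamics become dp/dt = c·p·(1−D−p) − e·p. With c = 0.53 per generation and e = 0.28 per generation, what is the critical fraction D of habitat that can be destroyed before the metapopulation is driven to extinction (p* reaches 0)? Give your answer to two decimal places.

0.47

The nontrivial equilibrium is p* = (1−D) − e/c; extinction occurs when this hits zero.
So D_crit = 1 − e/c = 1 − 0.28/0.53 = 1 − 0.5283 = 0.4717.
Note this equals the original equilibrium occupancy — the Levins extinction-debt result.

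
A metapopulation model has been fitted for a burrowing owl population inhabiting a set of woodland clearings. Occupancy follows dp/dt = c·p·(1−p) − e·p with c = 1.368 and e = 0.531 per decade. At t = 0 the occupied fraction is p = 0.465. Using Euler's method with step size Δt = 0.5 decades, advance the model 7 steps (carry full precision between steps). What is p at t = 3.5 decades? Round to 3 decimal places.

0.607

Update rule: p ← p + [c·p·(1−p) − e·p]·Δt with Δt = 0.5.
t = 0.5: p = 0.46500 + (+0.04670) = 0.51170
t = 1: p = 0.51170 + (+0.03505) = 0.54675
t = 1.5: p = 0.54675 + (+0.02434) = 0.57110
t = 2: p = 0.57110 + (+0.01592) = 0.58701
t = 2.5: p = 0.58701 + (+0.00997) = 0.59698
t = 3: p = 0.59698 + (+0.00607) = 0.60305
t = 3.5: p = 0.60305 + (+0.00363) = 0.60668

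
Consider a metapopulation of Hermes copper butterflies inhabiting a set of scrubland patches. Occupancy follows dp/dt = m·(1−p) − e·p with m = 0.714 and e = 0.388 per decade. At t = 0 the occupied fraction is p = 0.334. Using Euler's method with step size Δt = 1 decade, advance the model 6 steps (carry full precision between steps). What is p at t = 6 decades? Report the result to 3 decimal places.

0.648

Update rule: p ← p + [m·(1−p) − e·p]·Δt with Δt = 1.
p: 0.33400 → 0.67993  (Δp = +0.34593)
p: 0.67993 → 0.64465  (Δp = -0.03529)
p: 0.64465 → 0.64825  (Δp = +0.00360)
p: 0.64825 → 0.64788  (Δp = -0.00037)
p: 0.64788 → 0.64792  (Δp = +0.00004)
p: 0.64792 → 0.64791  (Δp = -0.00000)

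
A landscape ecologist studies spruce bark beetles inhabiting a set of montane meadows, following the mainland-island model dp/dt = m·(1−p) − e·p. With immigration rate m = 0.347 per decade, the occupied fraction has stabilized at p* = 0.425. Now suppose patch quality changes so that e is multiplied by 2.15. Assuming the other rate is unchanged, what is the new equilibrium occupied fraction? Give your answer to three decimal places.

0.256

Balance m(1−p*) = e·p* gives e = m(1−p*)/p* = 0.347×0.57500/0.42500 = 0.46947.
New p* = m/(m+e) = 0.34700/(0.34700+1.00936) = 0.25583.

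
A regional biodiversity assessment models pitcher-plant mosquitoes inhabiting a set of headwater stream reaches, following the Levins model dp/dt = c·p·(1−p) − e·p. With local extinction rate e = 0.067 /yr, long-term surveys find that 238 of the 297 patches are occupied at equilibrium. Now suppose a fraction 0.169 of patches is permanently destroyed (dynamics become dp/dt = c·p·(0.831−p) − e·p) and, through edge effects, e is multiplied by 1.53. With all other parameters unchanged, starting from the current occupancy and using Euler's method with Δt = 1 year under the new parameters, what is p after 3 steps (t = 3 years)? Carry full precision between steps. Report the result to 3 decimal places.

Observed p* = 238/297 = 0.80135.
Balance c(1−p*) = e gives c = e/(1 − 0.80135) = 0.067/0.19865 = 0.33727.
Starting from p₀ = 0.80135; update p ← p + (dp/dt)·Δt with the new parameters.
p: 0.80135 → 0.72722  (Δp = -0.07413)
p: 0.72722 → 0.67812  (Δp = -0.04909)
p: 0.67812 → 0.64357  (Δp = -0.03455)

0.644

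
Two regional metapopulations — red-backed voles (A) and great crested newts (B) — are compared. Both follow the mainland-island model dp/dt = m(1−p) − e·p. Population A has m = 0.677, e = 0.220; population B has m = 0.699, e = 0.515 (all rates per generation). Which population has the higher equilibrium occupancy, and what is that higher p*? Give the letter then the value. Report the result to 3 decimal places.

A, 0.755

A: p*_A = m/(m+e) = 0.677/0.8970 = 0.7547.
B: p*_B = 0.699/1.2140 = 0.5758.
A is higher at 0.7547.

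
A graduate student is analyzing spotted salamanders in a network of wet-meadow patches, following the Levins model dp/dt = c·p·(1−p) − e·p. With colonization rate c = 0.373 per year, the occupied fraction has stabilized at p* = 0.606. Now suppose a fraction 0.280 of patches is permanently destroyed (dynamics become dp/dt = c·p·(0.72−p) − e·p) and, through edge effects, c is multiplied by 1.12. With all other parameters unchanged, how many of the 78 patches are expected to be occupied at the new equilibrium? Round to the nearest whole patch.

Balance c(1−p*) = e gives e = 0.373×(1 − 0.60600) = 0.14696.
New p* = 0.72 − e/c = 0.72 − 0.14696/0.41776 = 0.36822.
Expected occupied = 78 × 0.36822 = 28.72 ≈ 29.

29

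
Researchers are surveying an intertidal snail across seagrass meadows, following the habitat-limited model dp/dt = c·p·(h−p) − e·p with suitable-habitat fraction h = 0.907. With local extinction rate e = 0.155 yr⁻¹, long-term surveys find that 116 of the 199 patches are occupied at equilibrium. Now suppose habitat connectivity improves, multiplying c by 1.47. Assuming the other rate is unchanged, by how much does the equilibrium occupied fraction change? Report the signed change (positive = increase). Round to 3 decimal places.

Observed p* = 116/199 = 0.58291.
Balance c(h−p*) = e gives c = e/(0.907 − 0.58291) = 0.155/0.32409 = 0.47826.
New p* = 0.907 − e/c = 0.907 − 0.15500/0.70304 = 0.68653.
Δp* = 0.68653 − 0.58291 = +0.10362.

0.104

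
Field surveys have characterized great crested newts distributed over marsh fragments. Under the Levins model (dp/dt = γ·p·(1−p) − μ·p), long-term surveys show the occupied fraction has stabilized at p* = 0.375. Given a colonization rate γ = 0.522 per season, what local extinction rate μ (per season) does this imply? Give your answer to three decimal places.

0.326

At equilibrium γ(1−p*) = μ.
μ = 0.522 × (1 − 0.375) = 0.522 × 0.6250 = 0.3263.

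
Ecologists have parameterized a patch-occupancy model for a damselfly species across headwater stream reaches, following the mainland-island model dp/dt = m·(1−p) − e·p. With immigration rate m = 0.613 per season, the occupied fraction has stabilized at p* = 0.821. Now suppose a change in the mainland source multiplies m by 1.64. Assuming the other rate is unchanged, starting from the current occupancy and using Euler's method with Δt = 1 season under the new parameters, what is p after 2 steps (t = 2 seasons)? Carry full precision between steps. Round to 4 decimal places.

Balance m(1−p*) = e·p* gives e = m(1−p*)/p* = 0.613×0.17900/0.82100 = 0.13365.
Starting from p₀ = 0.82100; update p ← p + (dp/dt)·Δt with the new parameters.
t = 1: p = 0.82100 + (+0.07023) = 0.89123
t = 2: p = 0.89123 + (-0.00976) = 0.88147

0.8815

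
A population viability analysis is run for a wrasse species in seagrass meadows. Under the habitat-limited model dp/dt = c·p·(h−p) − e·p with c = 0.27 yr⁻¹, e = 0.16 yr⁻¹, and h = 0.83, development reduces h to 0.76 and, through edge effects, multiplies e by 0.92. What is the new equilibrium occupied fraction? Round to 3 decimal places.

0.215

Before: p* = h − e/c = 0.83 − 0.16/0.27 = 0.83 − 0.5926 = 0.2374.
After: c = 0.27, e = 0.1472, h = 0.76; p* = 0.76 − 0.1472/0.27 = 0.2148.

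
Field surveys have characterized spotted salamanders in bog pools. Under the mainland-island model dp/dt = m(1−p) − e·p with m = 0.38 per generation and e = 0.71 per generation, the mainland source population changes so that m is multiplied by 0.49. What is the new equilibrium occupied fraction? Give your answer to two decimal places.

0.21

Before: p* = 0.38/(0.38+0.71) = 0.3486.
After: m = 0.1862, e = 0.71; p* = 0.1862/0.8962 = 0.2078.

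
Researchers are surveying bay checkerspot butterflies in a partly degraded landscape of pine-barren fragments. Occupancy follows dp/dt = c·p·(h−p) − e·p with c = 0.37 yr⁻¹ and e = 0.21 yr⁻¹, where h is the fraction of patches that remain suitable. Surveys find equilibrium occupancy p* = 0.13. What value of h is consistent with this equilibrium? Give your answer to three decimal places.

0.698

At equilibrium c(h−p*) = e, so h = p* + e/c.
h = 0.13 + 0.21/0.37 = 0.13 + 0.5676 = 0.6976.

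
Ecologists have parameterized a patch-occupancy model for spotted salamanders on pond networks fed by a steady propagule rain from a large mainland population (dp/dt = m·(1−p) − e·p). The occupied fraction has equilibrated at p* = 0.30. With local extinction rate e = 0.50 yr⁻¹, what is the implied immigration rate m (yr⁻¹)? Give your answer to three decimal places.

0.214

At equilibrium m(1−p*) = e·p*, so m = e·p*/(1−p*).
m = 0.50 × 0.30 / 0.7000 = 0.1500/0.7000 = 0.2143.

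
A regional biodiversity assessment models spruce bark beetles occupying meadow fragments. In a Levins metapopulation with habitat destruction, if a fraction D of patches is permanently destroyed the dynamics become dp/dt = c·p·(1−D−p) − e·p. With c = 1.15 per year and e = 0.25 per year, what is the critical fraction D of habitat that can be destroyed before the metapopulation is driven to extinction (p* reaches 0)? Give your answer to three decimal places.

0.783

The nontrivial equilibrium is p* = (1−D) − e/c; extinction occurs when this hits zero.
So D_crit = 1 − e/c = 1 − 0.25/1.15 = 1 − 0.2174 = 0.7826.
Note this equals the original equilibrium occupancy — the Levins extinction-debt result.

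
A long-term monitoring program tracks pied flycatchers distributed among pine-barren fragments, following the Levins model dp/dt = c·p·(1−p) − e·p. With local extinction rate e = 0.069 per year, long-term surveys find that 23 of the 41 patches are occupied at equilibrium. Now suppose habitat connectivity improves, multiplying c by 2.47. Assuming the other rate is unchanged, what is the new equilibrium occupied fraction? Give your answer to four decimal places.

Observed p* = 23/41 = 0.56098.
Balance c(1−p*) = e gives c = e/(1 − 0.56098) = 0.069/0.43902 = 0.15717.
New p* = 1 − e/c = 1 − 0.06900/0.38821 = 0.82226.

0.8223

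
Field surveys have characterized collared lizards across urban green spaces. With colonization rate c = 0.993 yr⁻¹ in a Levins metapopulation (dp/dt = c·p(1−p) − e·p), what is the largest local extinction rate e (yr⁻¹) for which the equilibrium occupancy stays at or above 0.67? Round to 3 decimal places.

0.328

1 − e/c ≥ 0.67 ⇒ e ≤ c(1 − 0.67) = 0.993 × 0.3300.
e_max = 0.3277.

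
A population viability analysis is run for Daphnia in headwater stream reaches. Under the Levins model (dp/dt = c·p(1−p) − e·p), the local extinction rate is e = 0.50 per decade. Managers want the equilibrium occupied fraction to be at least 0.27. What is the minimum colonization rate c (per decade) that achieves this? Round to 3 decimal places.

p* = 1 − e/c ≥ 0.27 requires e/c ≤ 0.7300, i.e. c ≥ e/0.7300.
c_min = 0.50/0.7300 = 0.6849.

0.685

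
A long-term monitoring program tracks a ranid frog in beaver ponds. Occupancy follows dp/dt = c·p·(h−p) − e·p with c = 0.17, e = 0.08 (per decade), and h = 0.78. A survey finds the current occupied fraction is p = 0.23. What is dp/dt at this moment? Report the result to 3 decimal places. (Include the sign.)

0.003

Colonization term: c·p·(h−p) = 0.17×0.23×0.5500 = 0.02151.
Extinction term: e·p = 0.01840.
dp/dt = 0.02151 − 0.01840 = 0.00311.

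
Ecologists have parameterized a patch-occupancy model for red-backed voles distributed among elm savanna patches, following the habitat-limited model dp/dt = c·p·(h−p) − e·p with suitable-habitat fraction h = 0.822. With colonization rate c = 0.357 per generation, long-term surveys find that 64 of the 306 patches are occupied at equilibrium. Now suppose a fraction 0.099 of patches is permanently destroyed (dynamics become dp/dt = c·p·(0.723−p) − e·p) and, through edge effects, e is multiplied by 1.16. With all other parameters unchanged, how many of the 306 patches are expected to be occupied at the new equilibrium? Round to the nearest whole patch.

4

Observed p* = 64/306 = 0.20915.
Balance c(h−p*) = e gives e = 0.357×(0.822 − 0.20915) = 0.21879.
New p* = 0.723 − e/c = 0.723 − 0.25380/0.35700 = 0.01208.
Expected occupied = 306 × 0.01208 = 3.70 ≈ 4.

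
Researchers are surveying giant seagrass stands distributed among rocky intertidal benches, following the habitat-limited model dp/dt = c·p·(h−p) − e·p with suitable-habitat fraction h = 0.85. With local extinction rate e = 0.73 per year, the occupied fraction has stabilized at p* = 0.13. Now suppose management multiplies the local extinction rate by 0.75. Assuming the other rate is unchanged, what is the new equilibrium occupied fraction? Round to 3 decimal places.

Balance c(h−p*) = e gives c = e/(0.85 − 0.13000) = 0.73/0.72000 = 1.01389.
New p* = 0.85 − e/c = 0.85 − 0.54750/1.01389 = 0.31000.

0.310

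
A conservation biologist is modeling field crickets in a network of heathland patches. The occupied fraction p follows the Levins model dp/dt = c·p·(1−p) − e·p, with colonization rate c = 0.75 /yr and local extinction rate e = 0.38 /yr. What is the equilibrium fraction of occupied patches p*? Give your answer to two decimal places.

At equilibrium, colonization balances extinction: c·p*·(1−p*) = e·p*.
So p* = 1 − e/c = 1 − 0.38/0.75 = 1 − 0.5067 = 0.4933.

0.49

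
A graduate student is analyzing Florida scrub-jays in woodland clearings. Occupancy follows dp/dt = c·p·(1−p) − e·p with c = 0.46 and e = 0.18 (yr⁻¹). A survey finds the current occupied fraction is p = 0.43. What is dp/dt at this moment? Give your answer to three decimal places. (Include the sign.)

Colonization term: c·p·(1−p) = 0.46×0.43×0.5700 = 0.11275.
Extinction term: e·p = 0.07740.
dp/dt = 0.11275 − 0.07740 = 0.03535.

0.035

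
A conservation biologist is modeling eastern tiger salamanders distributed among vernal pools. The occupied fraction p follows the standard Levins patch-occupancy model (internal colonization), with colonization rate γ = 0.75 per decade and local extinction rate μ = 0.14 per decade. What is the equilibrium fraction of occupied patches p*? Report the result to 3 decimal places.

Setting dp/dt = 0 and dividing through by p* gives γ·(1−p*) = μ.
So p* = 1 − μ/γ = 1 − 0.14/0.75 = 1 − 0.1867 = 0.8133.

0.813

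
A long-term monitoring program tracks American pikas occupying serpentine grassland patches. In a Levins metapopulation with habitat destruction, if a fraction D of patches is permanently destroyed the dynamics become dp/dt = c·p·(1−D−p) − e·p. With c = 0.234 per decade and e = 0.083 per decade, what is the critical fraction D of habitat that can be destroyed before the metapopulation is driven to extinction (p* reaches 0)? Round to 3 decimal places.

0.645

The nontrivial equilibrium is p* = (1−D) − e/c; extinction occurs when this hits zero.
So D_crit = 1 − e/c = 1 − 0.083/0.234 = 1 − 0.3547 = 0.6453.
Note this equals the original equilibrium occupancy — the Levins extinction-debt result.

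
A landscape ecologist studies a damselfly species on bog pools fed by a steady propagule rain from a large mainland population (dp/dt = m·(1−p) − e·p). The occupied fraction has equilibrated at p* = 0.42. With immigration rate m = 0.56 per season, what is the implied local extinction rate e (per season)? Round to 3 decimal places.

0.773

At equilibrium m(1−p*) = e·p*, so e = m(1−p*)/p*.
e = 0.56 × 0.5800 / 0.42 = 0.7733.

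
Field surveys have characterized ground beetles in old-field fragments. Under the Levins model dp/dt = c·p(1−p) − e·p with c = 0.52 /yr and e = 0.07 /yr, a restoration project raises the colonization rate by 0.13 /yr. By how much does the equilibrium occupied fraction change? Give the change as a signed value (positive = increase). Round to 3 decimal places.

Before: p* = 1 − 0.07/0.52 = 0.8654.
After the change, c = 0.65, e = 0.07, so p* = 1 − 0.07/0.65 = 0.8923.
Δp* = 0.8923 − 0.8654 = +0.0269.

0.027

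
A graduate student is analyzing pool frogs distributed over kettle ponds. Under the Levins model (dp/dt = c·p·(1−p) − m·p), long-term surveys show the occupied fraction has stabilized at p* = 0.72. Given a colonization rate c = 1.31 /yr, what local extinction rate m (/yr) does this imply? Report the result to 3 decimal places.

At equilibrium c(1−p*) = m.
m = 1.31 × (1 − 0.72) = 1.31 × 0.2800 = 0.3668.

0.367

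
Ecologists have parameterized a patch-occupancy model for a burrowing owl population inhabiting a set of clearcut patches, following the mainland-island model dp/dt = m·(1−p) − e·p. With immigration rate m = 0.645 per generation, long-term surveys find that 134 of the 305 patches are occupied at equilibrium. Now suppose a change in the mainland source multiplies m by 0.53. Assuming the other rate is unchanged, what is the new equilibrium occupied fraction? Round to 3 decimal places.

Observed p* = 134/305 = 0.43934.
Balance m(1−p*) = e·p* gives e = m(1−p*)/p* = 0.645×0.56066/0.43934 = 0.82311.
New p* = m/(m+e) = 0.34185/(0.34185+0.82311) = 0.29344.

0.293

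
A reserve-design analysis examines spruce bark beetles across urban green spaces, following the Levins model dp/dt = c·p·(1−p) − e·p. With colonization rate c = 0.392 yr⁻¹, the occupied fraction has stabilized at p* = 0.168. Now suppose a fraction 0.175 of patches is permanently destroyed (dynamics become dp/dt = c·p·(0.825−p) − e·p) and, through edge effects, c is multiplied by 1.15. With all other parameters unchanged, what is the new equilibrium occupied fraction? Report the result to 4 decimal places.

0.1015

Balance c(1−p*) = e gives e = 0.392×(1 − 0.16800) = 0.32614.
New p* = 0.825 − e/c = 0.825 − 0.32614/0.45080 = 0.10153.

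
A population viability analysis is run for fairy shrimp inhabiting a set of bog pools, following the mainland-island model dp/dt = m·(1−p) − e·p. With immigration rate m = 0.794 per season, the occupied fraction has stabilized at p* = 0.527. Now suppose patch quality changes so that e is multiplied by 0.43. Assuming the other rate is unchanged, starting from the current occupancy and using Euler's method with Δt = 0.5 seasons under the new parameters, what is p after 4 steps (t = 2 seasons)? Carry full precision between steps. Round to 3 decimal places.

0.714

Balance m(1−p*) = e·p* gives e = m(1−p*)/p* = 0.794×0.47300/0.52700 = 0.71264.
Starting from p₀ = 0.52700; update p ← p + (dp/dt)·Δt with the new parameters.
p: 0.52700 → 0.63404  (Δp = +0.10704)
p: 0.63404 → 0.68218  (Δp = +0.04814)
p: 0.68218 → 0.70383  (Δp = +0.02165)
p: 0.70383 → 0.71357  (Δp = +0.00974)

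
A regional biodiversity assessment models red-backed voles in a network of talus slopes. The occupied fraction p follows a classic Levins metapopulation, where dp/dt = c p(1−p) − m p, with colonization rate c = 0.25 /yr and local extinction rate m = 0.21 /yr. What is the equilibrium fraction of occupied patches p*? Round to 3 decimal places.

0.160

Setting dp/dt = 0 and dividing through by p* gives c·(1−p*) = m.
So p* = 1 − m/c = 1 − 0.21/0.25 = 1 − 0.8400 = 0.1600.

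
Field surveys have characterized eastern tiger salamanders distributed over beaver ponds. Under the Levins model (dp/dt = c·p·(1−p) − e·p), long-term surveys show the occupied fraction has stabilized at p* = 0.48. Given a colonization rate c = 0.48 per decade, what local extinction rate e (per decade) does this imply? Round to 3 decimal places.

0.250

At equilibrium c(1−p*) = e.
e = 0.48 × (1 − 0.48) = 0.48 × 0.5200 = 0.2496.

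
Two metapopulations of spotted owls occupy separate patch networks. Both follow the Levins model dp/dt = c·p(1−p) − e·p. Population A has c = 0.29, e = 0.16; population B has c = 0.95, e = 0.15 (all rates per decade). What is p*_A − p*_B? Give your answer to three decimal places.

A: p*_A = 1 − 0.16/0.29 = 0.4483.
B: p*_B = 1 − 0.15/0.95 = 0.8421.
p*_A − p*_B = 0.4483 − 0.8421 = -0.3938.

-0.394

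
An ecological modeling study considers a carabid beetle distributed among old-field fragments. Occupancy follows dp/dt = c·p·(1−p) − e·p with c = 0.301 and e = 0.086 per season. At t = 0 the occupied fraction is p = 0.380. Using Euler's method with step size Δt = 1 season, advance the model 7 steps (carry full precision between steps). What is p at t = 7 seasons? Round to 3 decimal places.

0.604

Update rule: p ← p + [c·p·(1−p) − e·p]·Δt with Δt = 1.
step 1: Δp = +0.03824, p = 0.41824
step 2: Δp = +0.03727, p = 0.45551
step 3: Δp = +0.03548, p = 0.49099
step 4: Δp = +0.03300, p = 0.52399
step 5: Δp = +0.03001, p = 0.55400
step 6: Δp = +0.02673, p = 0.58073
step 7: Δp = +0.02335, p = 0.60407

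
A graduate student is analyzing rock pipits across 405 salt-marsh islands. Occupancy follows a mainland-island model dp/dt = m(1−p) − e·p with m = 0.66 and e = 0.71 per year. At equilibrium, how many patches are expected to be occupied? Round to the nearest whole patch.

p* = m/(m+e) = 0.66/1.3700 = 0.4818.
Expected occupied patches = N × p* = 405 × 0.4818 = 195.11 ≈ 195.

195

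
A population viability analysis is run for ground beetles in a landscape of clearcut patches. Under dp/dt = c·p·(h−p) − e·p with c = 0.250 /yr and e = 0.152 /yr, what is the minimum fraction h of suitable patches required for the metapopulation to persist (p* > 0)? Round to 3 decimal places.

0.608

p* = h − e/c is positive only when h > e/c.
h_min = e/c = 0.152/0.250 = 0.6080.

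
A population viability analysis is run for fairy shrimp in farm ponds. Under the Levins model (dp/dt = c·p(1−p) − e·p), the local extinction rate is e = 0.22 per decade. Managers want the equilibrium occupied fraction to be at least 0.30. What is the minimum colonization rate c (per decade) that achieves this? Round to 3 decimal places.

0.314

p* = 1 − e/c ≥ 0.30 requires e/c ≤ 0.7000, i.e. c ≥ e/0.7000.
c_min = 0.22/0.7000 = 0.3143.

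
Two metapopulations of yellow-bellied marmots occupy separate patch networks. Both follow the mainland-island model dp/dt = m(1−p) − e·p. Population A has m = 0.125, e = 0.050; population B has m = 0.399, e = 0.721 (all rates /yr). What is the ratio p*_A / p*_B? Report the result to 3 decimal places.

A: p*_A = m/(m+e) = 0.125/0.1750 = 0.7143.
B: p*_B = 0.399/1.1200 = 0.3563.
p*_A / p*_B = 0.7143/0.3563 = 2.0050.

2.005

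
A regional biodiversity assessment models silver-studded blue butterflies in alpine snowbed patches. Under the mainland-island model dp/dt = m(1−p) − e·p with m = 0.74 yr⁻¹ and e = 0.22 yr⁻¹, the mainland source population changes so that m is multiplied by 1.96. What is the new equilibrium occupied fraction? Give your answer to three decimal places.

Before: p* = 0.74/(0.74+0.22) = 0.7708.
After: m = 1.4504, e = 0.22; p* = 1.4504/1.6704 = 0.8683.

0.868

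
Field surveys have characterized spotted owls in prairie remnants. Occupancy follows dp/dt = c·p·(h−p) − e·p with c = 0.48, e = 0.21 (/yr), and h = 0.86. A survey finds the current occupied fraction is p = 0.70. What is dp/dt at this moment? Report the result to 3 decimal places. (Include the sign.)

-0.093

Colonization term: c·p·(h−p) = 0.48×0.70×0.1600 = 0.05376.
Extinction term: e·p = 0.14700.
dp/dt = 0.05376 − 0.14700 = -0.09324.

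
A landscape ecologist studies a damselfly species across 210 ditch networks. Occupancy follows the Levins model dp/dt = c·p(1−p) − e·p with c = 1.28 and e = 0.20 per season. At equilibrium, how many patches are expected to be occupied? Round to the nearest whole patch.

p* = 1 − e/c = 1 − 0.20/1.28 = 0.8438.
Expected occupied patches = N × p* = 210 × 0.8438 = 177.19 ≈ 177.

177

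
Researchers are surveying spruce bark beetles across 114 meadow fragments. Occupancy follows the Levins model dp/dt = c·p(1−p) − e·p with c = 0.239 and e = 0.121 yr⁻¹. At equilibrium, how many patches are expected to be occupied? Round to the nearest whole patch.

56

p* = 1 − e/c = 1 − 0.121/0.239 = 0.4937.
Expected occupied patches = N × p* = 114 × 0.4937 = 56.28 ≈ 56.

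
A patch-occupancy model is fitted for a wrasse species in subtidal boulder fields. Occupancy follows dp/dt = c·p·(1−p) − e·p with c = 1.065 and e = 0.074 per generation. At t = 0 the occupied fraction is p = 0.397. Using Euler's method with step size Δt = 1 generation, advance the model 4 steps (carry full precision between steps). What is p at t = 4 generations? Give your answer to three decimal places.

Update rule: p ← p + [c·p·(1−p) − e·p]·Δt with Δt = 1.
  1  |  dp/dt·Δt = +0.225573  |  p_1 = 0.622573
  2  |  dp/dt·Δt = +0.204179  |  p_2 = 0.826752
  3  |  dp/dt·Δt = +0.091364  |  p_3 = 0.918116
  4  |  dp/dt·Δt = +0.012125  |  p_4 = 0.930241

0.930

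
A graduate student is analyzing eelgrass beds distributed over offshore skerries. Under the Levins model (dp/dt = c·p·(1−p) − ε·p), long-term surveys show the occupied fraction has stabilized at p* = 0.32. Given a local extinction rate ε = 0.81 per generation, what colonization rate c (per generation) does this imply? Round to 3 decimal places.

1.191

At equilibrium c(1−p*) = ε, so c = ε/(1−p*).
c = 0.81/(1 − 0.32) = 0.81/0.6800 = 1.1912.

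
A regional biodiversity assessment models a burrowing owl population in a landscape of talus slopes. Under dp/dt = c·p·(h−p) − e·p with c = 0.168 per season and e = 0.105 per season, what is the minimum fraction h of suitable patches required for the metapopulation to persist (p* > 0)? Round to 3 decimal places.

0.625

p* = h − e/c is positive only when h > e/c.
h_min = e/c = 0.105/0.168 = 0.6250.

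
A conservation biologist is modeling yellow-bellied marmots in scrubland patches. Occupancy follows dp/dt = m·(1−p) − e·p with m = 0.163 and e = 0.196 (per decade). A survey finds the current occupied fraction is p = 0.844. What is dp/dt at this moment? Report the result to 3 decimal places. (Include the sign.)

Colonization term: m·(1−p) = 0.163×0.1560 = 0.02543.
Extinction term: e·p = 0.16542.
dp/dt = 0.02543 − 0.16542 = -0.14000.

-0.140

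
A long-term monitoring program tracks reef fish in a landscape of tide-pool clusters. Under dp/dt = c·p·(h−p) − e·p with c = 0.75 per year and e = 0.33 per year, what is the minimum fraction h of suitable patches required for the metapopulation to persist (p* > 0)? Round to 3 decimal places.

0.440

p* = h − e/c is positive only when h > e/c.
h_min = e/c = 0.33/0.75 = 0.4400.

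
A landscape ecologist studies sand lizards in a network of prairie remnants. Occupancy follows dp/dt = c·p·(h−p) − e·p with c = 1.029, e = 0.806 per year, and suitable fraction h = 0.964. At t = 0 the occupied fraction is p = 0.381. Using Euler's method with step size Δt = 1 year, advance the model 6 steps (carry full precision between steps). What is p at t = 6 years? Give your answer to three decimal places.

Update rule: p ← p + [c·p·(h−p) − e·p]·Δt with Δt = 1.
p: 0.38100 → 0.30248  (Δp = -0.07852)
p: 0.30248 → 0.26458  (Δp = -0.03790)
p: 0.26458 → 0.24175  (Δp = -0.02283)
p: 0.24175 → 0.22657  (Δp = -0.01518)
p: 0.22657 → 0.21588  (Δp = -0.01069)
p: 0.21588 → 0.20807  (Δp = -0.00781)

0.208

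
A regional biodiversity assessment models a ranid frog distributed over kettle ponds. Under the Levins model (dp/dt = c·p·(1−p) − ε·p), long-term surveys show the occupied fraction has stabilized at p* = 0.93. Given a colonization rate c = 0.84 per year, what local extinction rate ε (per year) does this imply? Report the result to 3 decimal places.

At equilibrium c(1−p*) = ε.
ε = 0.84 × (1 − 0.93) = 0.84 × 0.0700 = 0.0588.

0.059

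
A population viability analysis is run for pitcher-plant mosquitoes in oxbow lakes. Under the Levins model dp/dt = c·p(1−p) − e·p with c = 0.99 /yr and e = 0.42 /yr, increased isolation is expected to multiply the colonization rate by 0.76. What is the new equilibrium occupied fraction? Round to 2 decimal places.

0.44

Before: p* = 1 − 0.42/0.99 = 0.5758.
After the change, c = 0.7524, e = 0.42, so p* = 1 − 0.42/0.7524 = 0.4418.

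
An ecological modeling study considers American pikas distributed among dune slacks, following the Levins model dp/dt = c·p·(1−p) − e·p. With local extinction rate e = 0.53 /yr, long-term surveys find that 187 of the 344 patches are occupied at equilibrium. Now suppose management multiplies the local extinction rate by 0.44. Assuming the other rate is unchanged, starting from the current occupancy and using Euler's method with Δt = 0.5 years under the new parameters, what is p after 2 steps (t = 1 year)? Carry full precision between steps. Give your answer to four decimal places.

Observed p* = 187/344 = 0.54360.
Balance c(1−p*) = e gives c = e/(1 − 0.54360) = 0.53/0.45640 = 1.16127.
Starting from p₀ = 0.54360; update p ← p + (dp/dt)·Δt with the new parameters.
step 1: Δp = +0.08067, p = 0.62428
step 2: Δp = +0.06340, p = 0.68768

0.6877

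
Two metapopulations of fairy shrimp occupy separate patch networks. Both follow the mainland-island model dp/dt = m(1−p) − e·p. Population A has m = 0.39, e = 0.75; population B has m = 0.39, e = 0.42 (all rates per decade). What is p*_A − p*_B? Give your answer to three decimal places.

-0.139

A: p*_A = m/(m+e) = 0.39/1.1400 = 0.3421.
B: p*_B = 0.39/0.8100 = 0.4815.
p*_A − p*_B = 0.3421 − 0.4815 = -0.1394.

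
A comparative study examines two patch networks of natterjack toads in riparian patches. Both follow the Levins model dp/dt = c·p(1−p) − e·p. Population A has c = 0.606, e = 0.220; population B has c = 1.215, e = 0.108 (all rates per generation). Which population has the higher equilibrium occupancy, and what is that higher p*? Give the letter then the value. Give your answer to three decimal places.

A: p*_A = 1 − 0.220/0.606 = 0.6370.
B: p*_B = 1 − 0.108/1.215 = 0.9111.
B is higher at 0.9111.

B, 0.911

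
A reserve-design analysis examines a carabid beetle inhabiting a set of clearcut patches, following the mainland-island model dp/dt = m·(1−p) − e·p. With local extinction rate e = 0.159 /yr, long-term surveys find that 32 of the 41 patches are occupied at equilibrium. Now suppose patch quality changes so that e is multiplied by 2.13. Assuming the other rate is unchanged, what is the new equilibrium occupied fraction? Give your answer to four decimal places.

0.6254

Observed p* = 32/41 = 0.78049.
Balance m(1−p*) = e·p* gives m = e·p*/(1−p*) = 0.159×0.78049/0.21951 = 0.56534.
New p* = m/(m+e) = 0.56534/(0.56534+0.33867) = 0.62537.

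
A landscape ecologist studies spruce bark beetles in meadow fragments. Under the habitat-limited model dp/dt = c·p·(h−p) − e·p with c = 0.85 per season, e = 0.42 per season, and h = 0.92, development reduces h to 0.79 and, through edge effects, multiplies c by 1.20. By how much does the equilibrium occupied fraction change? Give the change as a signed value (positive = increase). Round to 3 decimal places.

Before: p* = h − e/c = 0.92 − 0.42/0.85 = 0.92 − 0.4941 = 0.4259.
After: c = 1.02, e = 0.42, h = 0.79; p* = 0.79 − 0.42/1.02 = 0.3782.
Δp* = 0.3782 − 0.4259 = -0.0476.

-0.048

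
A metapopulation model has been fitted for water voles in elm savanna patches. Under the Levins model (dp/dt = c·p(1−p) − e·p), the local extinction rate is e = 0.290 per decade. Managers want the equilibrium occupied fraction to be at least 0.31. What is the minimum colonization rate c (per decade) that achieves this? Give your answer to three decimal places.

0.420

p* = 1 − e/c ≥ 0.31 requires e/c ≤ 0.6900, i.e. c ≥ e/0.6900.
c_min = 0.290/0.6900 = 0.4203.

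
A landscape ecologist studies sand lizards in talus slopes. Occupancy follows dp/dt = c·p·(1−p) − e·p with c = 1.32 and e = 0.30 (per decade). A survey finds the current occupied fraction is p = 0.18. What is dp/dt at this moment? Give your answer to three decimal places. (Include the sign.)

Colonization term: c·p·(1−p) = 1.32×0.18×0.8200 = 0.19483.
Extinction term: e·p = 0.05400.
dp/dt = 0.19483 − 0.05400 = 0.14083.

0.141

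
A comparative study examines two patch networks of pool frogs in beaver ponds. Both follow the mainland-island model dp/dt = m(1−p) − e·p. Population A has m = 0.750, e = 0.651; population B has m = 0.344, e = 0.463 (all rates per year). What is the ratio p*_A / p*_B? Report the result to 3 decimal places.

A: p*_A = m/(m+e) = 0.750/1.4010 = 0.5353.
B: p*_B = 0.344/0.8070 = 0.4263.
p*_A / p*_B = 0.5353/0.4263 = 1.2559.

1.256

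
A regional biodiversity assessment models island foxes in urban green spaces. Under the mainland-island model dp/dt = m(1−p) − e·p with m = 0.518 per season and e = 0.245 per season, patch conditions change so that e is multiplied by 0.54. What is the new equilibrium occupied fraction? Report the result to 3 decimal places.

0.797

Before: p* = 0.518/(0.518+0.245) = 0.6789.
After: m = 0.518, e = 0.1323; p* = 0.518/0.6503 = 0.7966.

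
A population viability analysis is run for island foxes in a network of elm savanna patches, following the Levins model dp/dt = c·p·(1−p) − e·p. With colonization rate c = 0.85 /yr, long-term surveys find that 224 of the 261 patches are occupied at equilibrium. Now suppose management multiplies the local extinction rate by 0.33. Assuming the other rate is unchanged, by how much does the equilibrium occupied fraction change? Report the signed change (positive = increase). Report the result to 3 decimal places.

Observed p* = 224/261 = 0.85824.
Balance c(1−p*) = e gives e = 0.85×(1 − 0.85824) = 0.12050.
New p* = 1 − e/c = 1 − 0.03977/0.85000 = 0.95321.
Δp* = 0.95321 − 0.85824 = +0.09497.

0.095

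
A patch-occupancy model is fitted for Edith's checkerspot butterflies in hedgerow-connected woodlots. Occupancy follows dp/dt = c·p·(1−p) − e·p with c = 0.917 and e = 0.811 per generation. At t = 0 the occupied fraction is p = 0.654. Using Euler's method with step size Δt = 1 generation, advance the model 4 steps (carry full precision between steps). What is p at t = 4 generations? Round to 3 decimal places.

0.205

Update rule: p ← p + [c·p·(1−p) − e·p]·Δt with Δt = 1.
step 1: Δp = -0.32289, p = 0.33111
step 2: Δp = -0.06544, p = 0.26567
step 3: Δp = -0.03656, p = 0.22911
step 4: Δp = -0.02385, p = 0.20526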